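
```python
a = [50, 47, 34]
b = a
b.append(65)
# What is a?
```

After line 1: a = [50, 47, 34]
After line 2 (b = a is an alias, same object): a = [50, 47, 34], b = [50, 47, 34]
After line 3 (b.append mutates the shared list): a = [50, 47, 34, 65], b = [50, 47, 34, 65]

[50, 47, 34, 65]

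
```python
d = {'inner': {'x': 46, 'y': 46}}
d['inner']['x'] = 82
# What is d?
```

After line 1: d = {'inner': {'x': 46, 'y': 46}}
After line 2 (inner x overwritten): d = {'inner': {'x': 82, 'y': 46}}

{'inner': {'x': 82, 'y': 46}}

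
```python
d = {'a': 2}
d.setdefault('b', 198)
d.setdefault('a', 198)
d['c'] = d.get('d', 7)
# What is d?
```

After line 1: d = {'a': 2}
After line 2 (setdefault adds 'b'=198): d = {'a': 2, 'b': 198}
After line 3 (setdefault 'a' no-op, already exists): d = {'a': 2, 'b': 198}
After line 4 (get('d', 7) returns default since 'd' not in d): d = {'a': 2, 'b': 198, 'c': 7}

{'a': 2, 'b': 198, 'c': 7}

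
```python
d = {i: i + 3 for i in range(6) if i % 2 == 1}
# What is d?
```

{1: 4, 3: 6, 5: 8}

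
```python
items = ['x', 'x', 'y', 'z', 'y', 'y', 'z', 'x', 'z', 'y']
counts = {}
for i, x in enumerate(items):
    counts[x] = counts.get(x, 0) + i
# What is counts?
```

Initial: counts = {}, items = ['x', 'x', 'y', 'z', 'y', 'y', 'z', 'x', 'z', 'y']
i=0, x='x': counts = {'x': 0}
i=1, x='x': counts = {'x': 1}
i=2, x='y': counts = {'x': 1, 'y': 2}
i=3, x='z': counts = {'x': 1, 'y': 2, 'z': 3}
i=4, x='y': counts = {'x': 1, 'y': 6, 'z': 3}
i=5, x='y': counts = {'x': 1, 'y': 11, 'z': 3}
i=6, x='z': counts = {'x': 1, 'y': 11, 'z': 9}
i=7, x='x': counts = {'x': 8, 'y': 11, 'z': 9}
i=8, x='z': counts = {'x': 8, 'y': 11, 'z': 17}
i=9, x='y': counts = {'x': 8, 'y': 20, 'z': 17}

{'x': 8, 'y': 20, 'z': 17}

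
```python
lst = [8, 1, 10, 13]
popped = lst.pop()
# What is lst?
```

[8, 1, 10]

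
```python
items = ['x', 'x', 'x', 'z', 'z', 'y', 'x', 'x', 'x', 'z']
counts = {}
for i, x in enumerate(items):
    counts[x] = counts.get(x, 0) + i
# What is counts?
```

Initial: counts = {}, items = ['x', 'x', 'x', 'z', 'z', 'y', 'x', 'x', 'x', 'z']
i=0, x='x': counts = {'x': 0}
i=1, x='x': counts = {'x': 1}
i=2, x='x': counts = {'x': 3}
i=3, x='z': counts = {'x': 3, 'z': 3}
i=4, x='z': counts = {'x': 3, 'z': 7}
i=5, x='y': counts = {'x': 3, 'z': 7, 'y': 5}
i=6, x='x': counts = {'x': 9, 'z': 7, 'y': 5}
i=7, x='x': counts = {'x': 16, 'z': 7, 'y': 5}
i=8, x='x': counts = {'x': 24, 'z': 7, 'y': 5}
i=9, x='z': counts = {'x': 24, 'z': 16, 'y': 5}

{'x': 24, 'z': 16, 'y': 5}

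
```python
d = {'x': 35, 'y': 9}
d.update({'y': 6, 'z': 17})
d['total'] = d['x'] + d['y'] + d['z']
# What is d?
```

After line 1: d = {'x': 35, 'y': 9}
After line 2 (y overwritten, z added): d = {'x': 35, 'y': 6, 'z': 17}
After line 3 (total = 35 + 6 + 17 = 58): d = {'x': 35, 'y': 6, 'z': 17, 'total': 58}

{'x': 35, 'y': 6, 'z': 17, 'total': 58}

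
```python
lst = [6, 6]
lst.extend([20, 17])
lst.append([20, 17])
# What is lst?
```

After line 1: lst = [6, 6]
After line 2 (extend unpacks [20, 17]): lst = [6, 6, 20, 17]
After line 3 (append adds [20, 17] as single element): lst = [6, 6, 20, 17, [20, 17]]

[6, 6, 20, 17, [20, 17]]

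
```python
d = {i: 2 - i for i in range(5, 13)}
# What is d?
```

{5: -3, 6: -4, 7: -5, 8: -6, 9: -7, 10: -8, 11: -9, 12: -10}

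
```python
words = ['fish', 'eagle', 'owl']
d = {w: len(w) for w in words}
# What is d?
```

{'fish': 4, 'eagle': 5, 'owl': 3}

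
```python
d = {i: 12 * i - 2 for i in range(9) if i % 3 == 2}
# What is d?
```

{2: 22, 5: 58, 8: 94}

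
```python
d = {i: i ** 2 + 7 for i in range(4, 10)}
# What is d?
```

{4: 23, 5: 32, 6: 43, 7: 56, 8: 71, 9: 88}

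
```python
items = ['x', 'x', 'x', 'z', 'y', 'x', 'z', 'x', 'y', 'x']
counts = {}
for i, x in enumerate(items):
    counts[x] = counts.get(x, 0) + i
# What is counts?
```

Initial: counts = {}, items = ['x', 'x', 'x', 'z', 'y', 'x', 'z', 'x', 'y', 'x']
i=0, x='x': counts = {'x': 0}
i=1, x='x': counts = {'x': 1}
i=2, x='x': counts = {'x': 3}
i=3, x='z': counts = {'x': 3, 'z': 3}
i=4, x='y': counts = {'x': 3, 'z': 3, 'y': 4}
i=5, x='x': counts = {'x': 8, 'z': 3, 'y': 4}
i=6, x='z': counts = {'x': 8, 'z': 9, 'y': 4}
i=7, x='x': counts = {'x': 15, 'z': 9, 'y': 4}
i=8, x='y': counts = {'x': 15, 'z': 9, 'y': 12}
i=9, x='x': counts = {'x': 24, 'z': 9, 'y': 12}

{'x': 24, 'z': 9, 'y': 12}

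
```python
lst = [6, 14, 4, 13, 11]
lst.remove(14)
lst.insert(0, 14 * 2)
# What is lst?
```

After line 1: lst = [6, 14, 4, 13, 11]
After line 2 (remove first 14): lst = [6, 4, 13, 11]
After line 3 (insert 28 at index 0): lst = [28, 6, 4, 13, 11]

[28, 6, 4, 13, 11]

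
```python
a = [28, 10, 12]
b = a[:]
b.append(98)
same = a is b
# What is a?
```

After line 1: a = [28, 10, 12]
After line 2 (b = a[:] is a shallow copy, new object): a = [28, 10, 12], b = [28, 10, 12]
After line 3 (append only mutates b): a = [28, 10, 12], b = [28, 10, 12, 98]
After line 4 (same = a is b; different objects -> False): same = False

[28, 10, 12]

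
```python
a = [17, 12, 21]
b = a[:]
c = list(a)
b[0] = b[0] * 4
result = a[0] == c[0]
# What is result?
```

After line 1: a = [17, 12, 21]
After line 2 (b = a[:], copy): a = [17, 12, 21], b = [17, 12, 21]
After line 3 (c = list(a) is a copy, new object): c = [17, 12, 21]
After line 4 (b[0] = 17 * 4 = 68; only b mutates (copy)): a = [17, 12, 21], b = [68, 12, 21], c = [17, 12, 21]
After line 5 (a[0] = 17, c[0] = 17; result = True)

True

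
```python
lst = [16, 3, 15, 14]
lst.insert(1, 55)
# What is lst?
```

[16, 55, 3, 15, 14]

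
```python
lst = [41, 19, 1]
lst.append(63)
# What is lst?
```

[41, 19, 1, 63]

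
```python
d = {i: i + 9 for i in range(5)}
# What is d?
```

{0: 9, 1: 10, 2: 11, 3: 12, 4: 13}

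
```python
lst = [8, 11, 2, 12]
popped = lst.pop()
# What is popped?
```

12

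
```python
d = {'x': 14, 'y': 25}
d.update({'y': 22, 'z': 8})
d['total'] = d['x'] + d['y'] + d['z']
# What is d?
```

After line 1: d = {'x': 14, 'y': 25}
After line 2 (y overwritten, z added): d = {'x': 14, 'y': 22, 'z': 8}
After line 3 (total = 14 + 22 + 8 = 44): d = {'x': 14, 'y': 22, 'z': 8, 'total': 44}

{'x': 14, 'y': 22, 'z': 8, 'total': 44}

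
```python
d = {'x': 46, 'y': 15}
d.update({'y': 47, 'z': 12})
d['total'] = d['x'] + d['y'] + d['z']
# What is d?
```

After line 1: d = {'x': 46, 'y': 15}
After line 2 (y overwritten, z added): d = {'x': 46, 'y': 47, 'z': 12}
After line 3 (total = 46 + 47 + 12 = 105): d = {'x': 46, 'y': 47, 'z': 12, 'total': 105}

{'x': 46, 'y': 47, 'z': 12, 'total': 105}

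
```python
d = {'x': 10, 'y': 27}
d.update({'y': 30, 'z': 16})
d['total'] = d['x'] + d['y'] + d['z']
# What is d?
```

After line 1: d = {'x': 10, 'y': 27}
After line 2 (y overwritten, z added): d = {'x': 10, 'y': 30, 'z': 16}
After line 3 (total = 10 + 30 + 16 = 56): d = {'x': 10, 'y': 30, 'z': 16, 'total': 56}

{'x': 10, 'y': 30, 'z': 16, 'total': 56}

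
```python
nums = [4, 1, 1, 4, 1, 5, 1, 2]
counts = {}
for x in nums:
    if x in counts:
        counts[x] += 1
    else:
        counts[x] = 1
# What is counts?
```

Initial: counts = {}, nums = [4, 1, 1, 4, 1, 5, 1, 2]
See 4: counts = {4: 1}
See 1: counts = {4: 1, 1: 1}
See 1: counts = {4: 1, 1: 2}
See 4: counts = {4: 2, 1: 2}
See 1: counts = {4: 2, 1: 3}
See 5: counts = {4: 2, 1: 3, 5: 1}
See 1: counts = {4: 2, 1: 4, 5: 1}
See 2: counts = {4: 2, 1: 4, 5: 1, 2: 1}

{4: 2, 1: 4, 5: 1, 2: 1}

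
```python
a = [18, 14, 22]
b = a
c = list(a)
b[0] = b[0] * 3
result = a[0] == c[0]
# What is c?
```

After line 1: a = [18, 14, 22]
After line 2 (b = a, alias): a = [18, 14, 22], b = [18, 14, 22]
After line 3 (c = list(a) is a copy, new object): c = [18, 14, 22]
After line 4 (b[0] = 18 * 3 = 54; mutates shared a/b): a = b = [54, 14, 22], c = [18, 14, 22]
After line 5 (a[0] = 54, c[0] = 18; result = False)

[18, 14, 22]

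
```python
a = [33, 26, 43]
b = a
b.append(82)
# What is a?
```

After line 1: a = [33, 26, 43]
After line 2 (b = a is an alias, same object): a = [33, 26, 43], b = [33, 26, 43]
After line 3 (b.append mutates the shared list): a = [33, 26, 43, 82], b = [33, 26, 43, 82]

[33, 26, 43, 82]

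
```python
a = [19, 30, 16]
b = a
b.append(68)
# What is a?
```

After line 1: a = [19, 30, 16]
After line 2 (b = a is an alias, same object): a = [19, 30, 16], b = [19, 30, 16]
After line 3 (b.append mutates the shared list): a = [19, 30, 16, 68], b = [19, 30, 16, 68]

[19, 30, 16, 68]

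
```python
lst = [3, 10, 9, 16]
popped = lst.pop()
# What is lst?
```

[3, 10, 9]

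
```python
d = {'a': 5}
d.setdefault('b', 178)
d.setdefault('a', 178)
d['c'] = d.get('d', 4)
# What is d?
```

After line 1: d = {'a': 5}
After line 2 (setdefault adds 'b'=178): d = {'a': 5, 'b': 178}
After line 3 (setdefault 'a' no-op, already exists): d = {'a': 5, 'b': 178}
After line 4 (get('d', 4) returns default since 'd' not in d): d = {'a': 5, 'b': 178, 'c': 4}

{'a': 5, 'b': 178, 'c': 4}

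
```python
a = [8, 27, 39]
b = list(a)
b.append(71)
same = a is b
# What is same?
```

After line 1: a = [8, 27, 39]
After line 2 (b = list(a) is a shallow copy, new object): a = [8, 27, 39], b = [8, 27, 39]
After line 3 (append only mutates b): a = [8, 27, 39], b = [8, 27, 39, 71]
After line 4 (same = a is b; different objects -> False): same = False

False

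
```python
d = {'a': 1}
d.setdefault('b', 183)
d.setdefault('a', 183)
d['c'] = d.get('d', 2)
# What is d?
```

After line 1: d = {'a': 1}
After line 2 (setdefault adds 'b'=183): d = {'a': 1, 'b': 183}
After line 3 (setdefault 'a' no-op, already exists): d = {'a': 1, 'b': 183}
After line 4 (get('d', 2) returns default since 'd' not in d): d = {'a': 1, 'b': 183, 'c': 2}

{'a': 1, 'b': 183, 'c': 2}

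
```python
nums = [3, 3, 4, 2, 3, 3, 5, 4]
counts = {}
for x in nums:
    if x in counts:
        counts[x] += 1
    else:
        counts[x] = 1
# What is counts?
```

Initial: counts = {}, nums = [3, 3, 4, 2, 3, 3, 5, 4]
See 3: counts = {3: 1}
See 3: counts = {3: 2}
See 4: counts = {3: 2, 4: 1}
See 2: counts = {3: 2, 4: 1, 2: 1}
See 3: counts = {3: 3, 4: 1, 2: 1}
See 3: counts = {3: 4, 4: 1, 2: 1}
See 5: counts = {3: 4, 4: 1, 2: 1, 5: 1}
See 4: counts = {3: 4, 4: 2, 2: 1, 5: 1}

{3: 4, 4: 2, 2: 1, 5: 1}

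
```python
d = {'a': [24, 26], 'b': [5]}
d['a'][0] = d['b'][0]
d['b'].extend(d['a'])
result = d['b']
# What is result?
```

After line 1: d = {'a': [24, 26], 'b': [5]}
After line 2 (a[0] = b[0] = 5): d = {'a': [5, 26], 'b': [5]}
After line 3 (b.extend(a) appends [5, 26]): d = {'a': [5, 26], 'b': [5, 5, 26]}
After line 4: result = d['b'] = [5, 5, 26]

[5, 5, 26]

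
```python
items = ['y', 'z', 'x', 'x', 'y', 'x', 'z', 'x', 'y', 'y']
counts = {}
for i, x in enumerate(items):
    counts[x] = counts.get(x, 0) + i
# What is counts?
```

Initial: counts = {}, items = ['y', 'z', 'x', 'x', 'y', 'x', 'z', 'x', 'y', 'y']
i=0, x='y': counts = {'y': 0}
i=1, x='z': counts = {'y': 0, 'z': 1}
i=2, x='x': counts = {'y': 0, 'z': 1, 'x': 2}
i=3, x='x': counts = {'y': 0, 'z': 1, 'x': 5}
i=4, x='y': counts = {'y': 4, 'z': 1, 'x': 5}
i=5, x='x': counts = {'y': 4, 'z': 1, 'x': 10}
i=6, x='z': counts = {'y': 4, 'z': 7, 'x': 10}
i=7, x='x': counts = {'y': 4, 'z': 7, 'x': 17}
i=8, x='y': counts = {'y': 12, 'z': 7, 'x': 17}
i=9, x='y': counts = {'y': 21, 'z': 7, 'x': 17}

{'y': 21, 'z': 7, 'x': 17}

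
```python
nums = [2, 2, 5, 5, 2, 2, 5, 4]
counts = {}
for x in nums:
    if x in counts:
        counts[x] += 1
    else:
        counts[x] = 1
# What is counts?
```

Initial: counts = {}, nums = [2, 2, 5, 5, 2, 2, 5, 4]
See 2: counts = {2: 1}
See 2: counts = {2: 2}
See 5: counts = {2: 2, 5: 1}
See 5: counts = {2: 2, 5: 2}
See 2: counts = {2: 3, 5: 2}
See 2: counts = {2: 4, 5: 2}
See 5: counts = {2: 4, 5: 3}
See 4: counts = {2: 4, 5: 3, 4: 1}

{2: 4, 5: 3, 4: 1}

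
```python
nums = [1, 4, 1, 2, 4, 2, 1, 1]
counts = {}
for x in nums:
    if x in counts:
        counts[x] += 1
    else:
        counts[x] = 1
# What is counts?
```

Initial: counts = {}, nums = [1, 4, 1, 2, 4, 2, 1, 1]
See 1: counts = {1: 1}
See 4: counts = {1: 1, 4: 1}
See 1: counts = {1: 2, 4: 1}
See 2: counts = {1: 2, 4: 1, 2: 1}
See 4: counts = {1: 2, 4: 2, 2: 1}
See 2: counts = {1: 2, 4: 2, 2: 2}
See 1: counts = {1: 3, 4: 2, 2: 2}
See 1: counts = {1: 4, 4: 2, 2: 2}

{1: 4, 4: 2, 2: 2}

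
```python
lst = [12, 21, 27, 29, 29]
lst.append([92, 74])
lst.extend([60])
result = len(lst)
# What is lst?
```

After line 1: lst = [12, 21, 27, 29, 29]
After line 2 (append adds [92, 74] as single element): lst = [12, 21, 27, 29, 29, [92, 74]]
After line 3 (extend unpacks [60], adds 60): lst = [12, 21, 27, 29, 29, [92, 74], 60]
After line 4: result = len(lst) = 7

[12, 21, 27, 29, 29, [92, 74], 60]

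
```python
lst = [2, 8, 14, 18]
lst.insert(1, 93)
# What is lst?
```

[2, 93, 8, 14, 18]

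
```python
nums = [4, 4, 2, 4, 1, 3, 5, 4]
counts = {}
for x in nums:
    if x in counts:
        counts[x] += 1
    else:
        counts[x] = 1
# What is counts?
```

Initial: counts = {}, nums = [4, 4, 2, 4, 1, 3, 5, 4]
See 4: counts = {4: 1}
See 4: counts = {4: 2}
See 2: counts = {4: 2, 2: 1}
See 4: counts = {4: 3, 2: 1}
See 1: counts = {4: 3, 2: 1, 1: 1}
See 3: counts = {4: 3, 2: 1, 1: 1, 3: 1}
See 5: counts = {4: 3, 2: 1, 1: 1, 3: 1, 5: 1}
See 4: counts = {4: 4, 2: 1, 1: 1, 3: 1, 5: 1}

{4: 4, 2: 1, 1: 1, 3: 1, 5: 1}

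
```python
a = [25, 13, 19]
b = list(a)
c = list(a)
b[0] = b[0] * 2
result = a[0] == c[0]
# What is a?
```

After line 1: a = [25, 13, 19]
After line 2 (b = list(a), copy): a = [25, 13, 19], b = [25, 13, 19]
After line 3 (c = list(a) is a copy, new object): c = [25, 13, 19]
After line 4 (b[0] = 25 * 2 = 50; only b mutates (copy)): a = [25, 13, 19], b = [50, 13, 19], c = [25, 13, 19]
After line 5 (a[0] = 25, c[0] = 25; result = True)

[25, 13, 19]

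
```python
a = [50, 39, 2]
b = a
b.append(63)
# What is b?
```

After line 1: a = [50, 39, 2]
After line 2 (b = a is an alias, same object): a = [50, 39, 2], b = [50, 39, 2]
After line 3 (b.append mutates the shared list): a = [50, 39, 2, 63], b = [50, 39, 2, 63]

[50, 39, 2, 63]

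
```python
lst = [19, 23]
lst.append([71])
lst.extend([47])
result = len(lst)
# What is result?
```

After line 1: lst = [19, 23]
After line 2 (append adds [71] as single element): lst = [19, 23, [71]]
After line 3 (extend unpacks [47], adds 47): lst = [19, 23, [71], 47]
After line 4: result = len(lst) = 4

4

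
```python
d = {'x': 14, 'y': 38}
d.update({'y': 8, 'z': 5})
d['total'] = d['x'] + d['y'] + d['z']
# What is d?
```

After line 1: d = {'x': 14, 'y': 38}
After line 2 (y overwritten, z added): d = {'x': 14, 'y': 8, 'z': 5}
After line 3 (total = 14 + 8 + 5 = 27): d = {'x': 14, 'y': 8, 'z': 5, 'total': 27}

{'x': 14, 'y': 8, 'z': 5, 'total': 27}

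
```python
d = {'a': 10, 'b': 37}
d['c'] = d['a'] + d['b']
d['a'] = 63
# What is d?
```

After line 1: d = {'a': 10, 'b': 37}
After line 2 (d['c'] = 10 + 37): d = {'a': 10, 'b': 37, 'c': 47}
After line 3: d = {'a': 63, 'b': 37, 'c': 47}

{'a': 63, 'b': 37, 'c': 47}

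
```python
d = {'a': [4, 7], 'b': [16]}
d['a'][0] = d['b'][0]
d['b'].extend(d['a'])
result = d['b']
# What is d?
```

After line 1: d = {'a': [4, 7], 'b': [16]}
After line 2 (a[0] = b[0] = 16): d = {'a': [16, 7], 'b': [16]}
After line 3 (b.extend(a) appends [16, 7]): d = {'a': [16, 7], 'b': [16, 16, 7]}
After line 4: result = d['b'] = [16, 16, 7]

{'a': [16, 7], 'b': [16, 16, 7]}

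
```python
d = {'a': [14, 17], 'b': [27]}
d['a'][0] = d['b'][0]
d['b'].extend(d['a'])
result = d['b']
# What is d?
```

After line 1: d = {'a': [14, 17], 'b': [27]}
After line 2 (a[0] = b[0] = 27): d = {'a': [27, 17], 'b': [27]}
After line 3 (b.extend(a) appends [27, 17]): d = {'a': [27, 17], 'b': [27, 27, 17]}
After line 4: result = d['b'] = [27, 27, 17]

{'a': [27, 17], 'b': [27, 27, 17]}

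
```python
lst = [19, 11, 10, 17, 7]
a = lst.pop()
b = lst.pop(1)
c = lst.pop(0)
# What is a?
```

After line 1: lst = [19, 11, 10, 17, 7]
After line 2 (pop() -> a = 7): lst = [19, 11, 10, 17]
After line 3 (pop(1) -> b = 11): lst = [19, 10, 17]
After line 4 (pop(0) -> c = 19): lst = [10, 17]

7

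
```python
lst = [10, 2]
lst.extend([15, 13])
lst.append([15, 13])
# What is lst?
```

After line 1: lst = [10, 2]
After line 2 (extend unpacks [15, 13]): lst = [10, 2, 15, 13]
After line 3 (append adds [15, 13] as single element): lst = [10, 2, 15, 13, [15, 13]]

[10, 2, 15, 13, [15, 13]]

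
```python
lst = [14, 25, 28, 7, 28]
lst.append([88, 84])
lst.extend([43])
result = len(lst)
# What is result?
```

After line 1: lst = [14, 25, 28, 7, 28]
After line 2 (append adds [88, 84] as single element): lst = [14, 25, 28, 7, 28, [88, 84]]
After line 3 (extend unpacks [43], adds 43): lst = [14, 25, 28, 7, 28, [88, 84], 43]
After line 4: result = len(lst) = 7

7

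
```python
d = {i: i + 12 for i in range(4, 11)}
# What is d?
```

{4: 16, 5: 17, 6: 18, 7: 19, 8: 20, 9: 21, 10: 22}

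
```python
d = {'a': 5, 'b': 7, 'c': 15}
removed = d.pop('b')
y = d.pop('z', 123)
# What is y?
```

After line 1: d = {'a': 5, 'b': 7, 'c': 15}
After line 2 (pop 'b' returns 7): d = {'a': 5, 'c': 15}, removed = 7
After line 3 (pop 'z' missing, returns default 123): d = {'a': 5, 'c': 15}, y = 123

123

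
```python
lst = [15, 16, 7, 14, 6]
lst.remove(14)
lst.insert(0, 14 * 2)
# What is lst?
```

After line 1: lst = [15, 16, 7, 14, 6]
After line 2 (remove first 14): lst = [15, 16, 7, 6]
After line 3 (insert 28 at index 0): lst = [28, 15, 16, 7, 6]

[28, 15, 16, 7, 6]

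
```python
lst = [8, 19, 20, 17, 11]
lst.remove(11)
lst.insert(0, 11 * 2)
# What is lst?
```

After line 1: lst = [8, 19, 20, 17, 11]
After line 2 (remove first 11): lst = [8, 19, 20, 17]
After line 3 (insert 22 at index 0): lst = [22, 8, 19, 20, 17]

[22, 8, 19, 20, 17]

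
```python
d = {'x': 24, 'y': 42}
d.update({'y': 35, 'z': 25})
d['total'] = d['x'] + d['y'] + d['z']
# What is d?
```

After line 1: d = {'x': 24, 'y': 42}
After line 2 (y overwritten, z added): d = {'x': 24, 'y': 35, 'z': 25}
After line 3 (total = 24 + 35 + 25 = 84): d = {'x': 24, 'y': 35, 'z': 25, 'total': 84}

{'x': 24, 'y': 35, 'z': 25, 'total': 84}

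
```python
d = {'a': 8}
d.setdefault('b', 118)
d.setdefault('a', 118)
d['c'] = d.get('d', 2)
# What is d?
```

After line 1: d = {'a': 8}
After line 2 (setdefault adds 'b'=118): d = {'a': 8, 'b': 118}
After line 3 (setdefault 'a' no-op, already exists): d = {'a': 8, 'b': 118}
After line 4 (get('d', 2) returns default since 'd' not in d): d = {'a': 8, 'b': 118, 'c': 2}

{'a': 8, 'b': 118, 'c': 2}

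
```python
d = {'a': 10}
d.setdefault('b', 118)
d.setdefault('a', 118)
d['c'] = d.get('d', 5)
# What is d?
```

After line 1: d = {'a': 10}
After line 2 (setdefault adds 'b'=118): d = {'a': 10, 'b': 118}
After line 3 (setdefault 'a' no-op, already exists): d = {'a': 10, 'b': 118}
After line 4 (get('d', 5) returns default since 'd' not in d): d = {'a': 10, 'b': 118, 'c': 5}

{'a': 10, 'b': 118, 'c': 5}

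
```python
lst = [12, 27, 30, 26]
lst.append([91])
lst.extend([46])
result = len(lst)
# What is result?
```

After line 1: lst = [12, 27, 30, 26]
After line 2 (append adds [91] as single element): lst = [12, 27, 30, 26, [91]]
After line 3 (extend unpacks [46], adds 46): lst = [12, 27, 30, 26, [91], 46]
After line 4: result = len(lst) = 6

6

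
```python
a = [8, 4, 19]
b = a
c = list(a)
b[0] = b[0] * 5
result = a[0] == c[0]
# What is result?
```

After line 1: a = [8, 4, 19]
After line 2 (b = a, alias): a = [8, 4, 19], b = [8, 4, 19]
After line 3 (c = list(a) is a copy, new object): c = [8, 4, 19]
After line 4 (b[0] = 8 * 5 = 40; mutates shared a/b): a = b = [40, 4, 19], c = [8, 4, 19]
After line 5 (a[0] = 40, c[0] = 8; result = False)

False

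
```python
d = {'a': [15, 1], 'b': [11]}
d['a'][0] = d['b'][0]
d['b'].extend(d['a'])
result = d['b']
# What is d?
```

After line 1: d = {'a': [15, 1], 'b': [11]}
After line 2 (a[0] = b[0] = 11): d = {'a': [11, 1], 'b': [11]}
After line 3 (b.extend(a) appends [11, 1]): d = {'a': [11, 1], 'b': [11, 11, 1]}
After line 4: result = d['b'] = [11, 11, 1]

{'a': [11, 1], 'b': [11, 11, 1]}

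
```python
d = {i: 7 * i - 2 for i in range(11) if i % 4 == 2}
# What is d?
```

{2: 12, 6: 40, 10: 68}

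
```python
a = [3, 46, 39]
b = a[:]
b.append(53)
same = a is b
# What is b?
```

After line 1: a = [3, 46, 39]
After line 2 (b = a[:] is a shallow copy, new object): a = [3, 46, 39], b = [3, 46, 39]
After line 3 (append only mutates b): a = [3, 46, 39], b = [3, 46, 39, 53]
After line 4 (same = a is b; different objects -> False): same = False

[3, 46, 39, 53]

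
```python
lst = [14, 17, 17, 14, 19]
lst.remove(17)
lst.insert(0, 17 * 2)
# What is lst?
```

After line 1: lst = [14, 17, 17, 14, 19]
After line 2 (remove first 17): lst = [14, 17, 14, 19]
After line 3 (insert 34 at index 0): lst = [34, 14, 17, 14, 19]

[34, 14, 17, 14, 19]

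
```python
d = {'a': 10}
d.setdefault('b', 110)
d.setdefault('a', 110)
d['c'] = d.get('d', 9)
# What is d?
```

After line 1: d = {'a': 10}
After line 2 (setdefault adds 'b'=110): d = {'a': 10, 'b': 110}
After line 3 (setdefault 'a' no-op, already exists): d = {'a': 10, 'b': 110}
After line 4 (get('d', 9) returns default since 'd' not in d): d = {'a': 10, 'b': 110, 'c': 9}

{'a': 10, 'b': 110, 'c': 9}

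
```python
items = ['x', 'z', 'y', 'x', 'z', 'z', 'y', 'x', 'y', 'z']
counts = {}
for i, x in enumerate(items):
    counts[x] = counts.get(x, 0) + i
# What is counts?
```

Initial: counts = {}, items = ['x', 'z', 'y', 'x', 'z', 'z', 'y', 'x', 'y', 'z']
i=0, x='x': counts = {'x': 0}
i=1, x='z': counts = {'x': 0, 'z': 1}
i=2, x='y': counts = {'x': 0, 'z': 1, 'y': 2}
i=3, x='x': counts = {'x': 3, 'z': 1, 'y': 2}
i=4, x='z': counts = {'x': 3, 'z': 5, 'y': 2}
i=5, x='z': counts = {'x': 3, 'z': 10, 'y': 2}
i=6, x='y': counts = {'x': 3, 'z': 10, 'y': 8}
i=7, x='x': counts = {'x': 10, 'z': 10, 'y': 8}
i=8, x='y': counts = {'x': 10, 'z': 10, 'y': 16}
i=9, x='z': counts = {'x': 10, 'z': 19, 'y': 16}

{'x': 10, 'z': 19, 'y': 16}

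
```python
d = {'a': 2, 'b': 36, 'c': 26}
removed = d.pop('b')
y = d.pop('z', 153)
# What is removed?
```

After line 1: d = {'a': 2, 'b': 36, 'c': 26}
After line 2 (pop 'b' returns 36): d = {'a': 2, 'c': 26}, removed = 36
After line 3 (pop 'z' missing, returns default 153): d = {'a': 2, 'c': 26}, y = 153

36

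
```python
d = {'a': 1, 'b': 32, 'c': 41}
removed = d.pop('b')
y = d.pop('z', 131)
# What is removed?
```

After line 1: d = {'a': 1, 'b': 32, 'c': 41}
After line 2 (pop 'b' returns 32): d = {'a': 1, 'c': 41}, removed = 32
After line 3 (pop 'z' missing, returns default 131): d = {'a': 1, 'c': 41}, y = 131

32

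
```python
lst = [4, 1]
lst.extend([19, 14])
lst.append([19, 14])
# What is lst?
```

After line 1: lst = [4, 1]
After line 2 (extend unpacks [19, 14]): lst = [4, 1, 19, 14]
After line 3 (append adds [19, 14] as single element): lst = [4, 1, 19, 14, [19, 14]]

[4, 1, 19, 14, [19, 14]]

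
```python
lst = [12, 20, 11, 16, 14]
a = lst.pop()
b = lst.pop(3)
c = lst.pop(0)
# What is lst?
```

After line 1: lst = [12, 20, 11, 16, 14]
After line 2 (pop() -> a = 14): lst = [12, 20, 11, 16]
After line 3 (pop(3) -> b = 16): lst = [12, 20, 11]
After line 4 (pop(0) -> c = 12): lst = [20, 11]

[20, 11]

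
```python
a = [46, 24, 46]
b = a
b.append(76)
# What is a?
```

After line 1: a = [46, 24, 46]
After line 2 (b = a is an alias, same object): a = [46, 24, 46], b = [46, 24, 46]
After line 3 (b.append mutates the shared list): a = [46, 24, 46, 76], b = [46, 24, 46, 76]

[46, 24, 46, 76]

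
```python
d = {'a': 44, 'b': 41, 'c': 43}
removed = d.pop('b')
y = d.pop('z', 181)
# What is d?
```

After line 1: d = {'a': 44, 'b': 41, 'c': 43}
After line 2 (pop 'b' returns 41): d = {'a': 44, 'c': 43}, removed = 41
After line 3 (pop 'z' missing, returns default 181): d = {'a': 44, 'c': 43}, y = 181

{'a': 44, 'c': 43}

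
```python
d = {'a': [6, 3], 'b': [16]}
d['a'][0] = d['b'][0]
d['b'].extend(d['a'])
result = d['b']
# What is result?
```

After line 1: d = {'a': [6, 3], 'b': [16]}
After line 2 (a[0] = b[0] = 16): d = {'a': [16, 3], 'b': [16]}
After line 3 (b.extend(a) appends [16, 3]): d = {'a': [16, 3], 'b': [16, 16, 3]}
After line 4: result = d['b'] = [16, 16, 3]

[16, 16, 3]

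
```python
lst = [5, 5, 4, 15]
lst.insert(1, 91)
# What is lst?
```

[5, 91, 5, 4, 15]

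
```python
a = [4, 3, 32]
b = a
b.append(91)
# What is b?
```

After line 1: a = [4, 3, 32]
After line 2 (b = a is an alias, same object): a = [4, 3, 32], b = [4, 3, 32]
After line 3 (b.append mutates the shared list): a = [4, 3, 32, 91], b = [4, 3, 32, 91]

[4, 3, 32, 91]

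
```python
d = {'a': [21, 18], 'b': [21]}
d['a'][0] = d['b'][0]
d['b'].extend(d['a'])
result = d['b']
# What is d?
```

After line 1: d = {'a': [21, 18], 'b': [21]}
After line 2 (a[0] = b[0] = 21): d = {'a': [21, 18], 'b': [21]}
After line 3 (b.extend(a) appends [21, 18]): d = {'a': [21, 18], 'b': [21, 21, 18]}
After line 4: result = d['b'] = [21, 21, 18]

{'a': [21, 18], 'b': [21, 21, 18]}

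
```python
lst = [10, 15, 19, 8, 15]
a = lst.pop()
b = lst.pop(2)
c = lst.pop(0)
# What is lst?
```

After line 1: lst = [10, 15, 19, 8, 15]
After line 2 (pop() -> a = 15): lst = [10, 15, 19, 8]
After line 3 (pop(2) -> b = 19): lst = [10, 15, 8]
After line 4 (pop(0) -> c = 10): lst = [15, 8]

[15, 8]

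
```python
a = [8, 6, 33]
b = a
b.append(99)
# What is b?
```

After line 1: a = [8, 6, 33]
After line 2 (b = a is an alias, same object): a = [8, 6, 33], b = [8, 6, 33]
After line 3 (b.append mutates the shared list): a = [8, 6, 33, 99], b = [8, 6, 33, 99]

[8, 6, 33, 99]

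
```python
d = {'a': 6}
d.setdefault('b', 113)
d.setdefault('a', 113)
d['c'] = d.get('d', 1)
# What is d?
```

After line 1: d = {'a': 6}
After line 2 (setdefault adds 'b'=113): d = {'a': 6, 'b': 113}
After line 3 (setdefault 'a' no-op, already exists): d = {'a': 6, 'b': 113}
After line 4 (get('d', 1) returns default since 'd' not in d): d = {'a': 6, 'b': 113, 'c': 1}

{'a': 6, 'b': 113, 'c': 1}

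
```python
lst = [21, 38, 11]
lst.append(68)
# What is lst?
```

[21, 38, 11, 68]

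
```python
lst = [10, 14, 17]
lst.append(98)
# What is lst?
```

[10, 14, 17, 98]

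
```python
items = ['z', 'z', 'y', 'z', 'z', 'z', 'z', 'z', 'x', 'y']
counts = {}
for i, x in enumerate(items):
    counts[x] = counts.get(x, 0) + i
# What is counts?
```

Initial: counts = {}, items = ['z', 'z', 'y', 'z', 'z', 'z', 'z', 'z', 'x', 'y']
i=0, x='z': counts = {'z': 0}
i=1, x='z': counts = {'z': 1}
i=2, x='y': counts = {'z': 1, 'y': 2}
i=3, x='z': counts = {'z': 4, 'y': 2}
i=4, x='z': counts = {'z': 8, 'y': 2}
i=5, x='z': counts = {'z': 13, 'y': 2}
i=6, x='z': counts = {'z': 19, 'y': 2}
i=7, x='z': counts = {'z': 26, 'y': 2}
i=8, x='x': counts = {'z': 26, 'y': 2, 'x': 8}
i=9, x='y': counts = {'z': 26, 'y': 11, 'x': 8}

{'z': 26, 'y': 11, 'x': 8}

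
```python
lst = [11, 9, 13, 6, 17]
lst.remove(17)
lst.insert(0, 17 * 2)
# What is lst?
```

After line 1: lst = [11, 9, 13, 6, 17]
After line 2 (remove first 17): lst = [11, 9, 13, 6]
After line 3 (insert 34 at index 0): lst = [34, 11, 9, 13, 6]

[34, 11, 9, 13, 6]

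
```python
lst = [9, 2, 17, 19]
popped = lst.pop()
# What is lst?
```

[9, 2, 17]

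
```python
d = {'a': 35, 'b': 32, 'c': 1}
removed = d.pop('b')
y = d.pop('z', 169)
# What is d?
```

After line 1: d = {'a': 35, 'b': 32, 'c': 1}
After line 2 (pop 'b' returns 32): d = {'a': 35, 'c': 1}, removed = 32
After line 3 (pop 'z' missing, returns default 169): d = {'a': 35, 'c': 1}, y = 169

{'a': 35, 'c': 1}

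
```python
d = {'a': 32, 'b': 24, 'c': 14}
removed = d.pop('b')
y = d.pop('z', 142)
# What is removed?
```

After line 1: d = {'a': 32, 'b': 24, 'c': 14}
After line 2 (pop 'b' returns 24): d = {'a': 32, 'c': 14}, removed = 24
After line 3 (pop 'z' missing, returns default 142): d = {'a': 32, 'c': 14}, y = 142

24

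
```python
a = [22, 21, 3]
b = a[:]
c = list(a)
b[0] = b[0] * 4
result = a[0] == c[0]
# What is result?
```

After line 1: a = [22, 21, 3]
After line 2 (b = a[:], copy): a = [22, 21, 3], b = [22, 21, 3]
After line 3 (c = list(a) is a copy, new object): c = [22, 21, 3]
After line 4 (b[0] = 22 * 4 = 88; only b mutates (copy)): a = [22, 21, 3], b = [88, 21, 3], c = [22, 21, 3]
After line 5 (a[0] = 22, c[0] = 22; result = True)

True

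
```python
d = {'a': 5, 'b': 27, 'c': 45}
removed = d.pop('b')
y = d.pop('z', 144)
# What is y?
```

After line 1: d = {'a': 5, 'b': 27, 'c': 45}
After line 2 (pop 'b' returns 27): d = {'a': 5, 'c': 45}, removed = 27
After line 3 (pop 'z' missing, returns default 144): d = {'a': 5, 'c': 45}, y = 144

144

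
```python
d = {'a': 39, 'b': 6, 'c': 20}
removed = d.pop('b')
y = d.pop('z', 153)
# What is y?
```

After line 1: d = {'a': 39, 'b': 6, 'c': 20}
After line 2 (pop 'b' returns 6): d = {'a': 39, 'c': 20}, removed = 6
After line 3 (pop 'z' missing, returns default 153): d = {'a': 39, 'c': 20}, y = 153

153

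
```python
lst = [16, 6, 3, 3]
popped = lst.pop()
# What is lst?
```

[16, 6, 3]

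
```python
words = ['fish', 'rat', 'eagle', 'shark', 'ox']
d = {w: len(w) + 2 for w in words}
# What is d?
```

{'fish': 6, 'rat': 5, 'eagle': 7, 'shark': 7, 'ox': 4}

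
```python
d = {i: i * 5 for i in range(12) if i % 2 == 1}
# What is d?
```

{1: 5, 3: 15, 5: 25, 7: 35, 9: 45, 11: 55}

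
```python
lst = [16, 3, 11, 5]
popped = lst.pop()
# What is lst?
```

[16, 3, 11]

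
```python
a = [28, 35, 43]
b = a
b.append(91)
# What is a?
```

After line 1: a = [28, 35, 43]
After line 2 (b = a is an alias, same object): a = [28, 35, 43], b = [28, 35, 43]
After line 3 (b.append mutates the shared list): a = [28, 35, 43, 91], b = [28, 35, 43, 91]

[28, 35, 43, 91]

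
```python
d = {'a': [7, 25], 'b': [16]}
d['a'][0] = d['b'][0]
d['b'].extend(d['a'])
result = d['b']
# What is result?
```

After line 1: d = {'a': [7, 25], 'b': [16]}
After line 2 (a[0] = b[0] = 16): d = {'a': [16, 25], 'b': [16]}
After line 3 (b.extend(a) appends [16, 25]): d = {'a': [16, 25], 'b': [16, 16, 25]}
After line 4: result = d['b'] = [16, 16, 25]

[16, 16, 25]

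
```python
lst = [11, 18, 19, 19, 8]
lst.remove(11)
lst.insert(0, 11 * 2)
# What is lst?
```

After line 1: lst = [11, 18, 19, 19, 8]
After line 2 (remove first 11): lst = [18, 19, 19, 8]
After line 3 (insert 22 at index 0): lst = [22, 18, 19, 19, 8]

[22, 18, 19, 19, 8]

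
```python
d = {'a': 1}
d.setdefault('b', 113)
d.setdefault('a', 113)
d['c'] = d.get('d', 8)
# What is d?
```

After line 1: d = {'a': 1}
After line 2 (setdefault adds 'b'=113): d = {'a': 1, 'b': 113}
After line 3 (setdefault 'a' no-op, already exists): d = {'a': 1, 'b': 113}
After line 4 (get('d', 8) returns default since 'd' not in d): d = {'a': 1, 'b': 113, 'c': 8}

{'a': 1, 'b': 113, 'c': 8}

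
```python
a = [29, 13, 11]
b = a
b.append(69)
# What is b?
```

After line 1: a = [29, 13, 11]
After line 2 (b = a is an alias, same object): a = [29, 13, 11], b = [29, 13, 11]
After line 3 (b.append mutates the shared list): a = [29, 13, 11, 69], b = [29, 13, 11, 69]

[29, 13, 11, 69]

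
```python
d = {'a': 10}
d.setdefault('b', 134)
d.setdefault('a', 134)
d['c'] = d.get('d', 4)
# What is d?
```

After line 1: d = {'a': 10}
After line 2 (setdefault adds 'b'=134): d = {'a': 10, 'b': 134}
After line 3 (setdefault 'a' no-op, already exists): d = {'a': 10, 'b': 134}
After line 4 (get('d', 4) returns default since 'd' not in d): d = {'a': 10, 'b': 134, 'c': 4}

{'a': 10, 'b': 134, 'c': 4}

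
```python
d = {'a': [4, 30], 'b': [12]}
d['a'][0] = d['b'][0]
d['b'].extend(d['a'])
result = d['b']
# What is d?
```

After line 1: d = {'a': [4, 30], 'b': [12]}
After line 2 (a[0] = b[0] = 12): d = {'a': [12, 30], 'b': [12]}
After line 3 (b.extend(a) appends [12, 30]): d = {'a': [12, 30], 'b': [12, 12, 30]}
After line 4: result = d['b'] = [12, 12, 30]

{'a': [12, 30], 'b': [12, 12, 30]}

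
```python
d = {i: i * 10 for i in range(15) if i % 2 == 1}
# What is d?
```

{1: 10, 3: 30, 5: 50, 7: 70, 9: 90, 11: 110, 13: 130}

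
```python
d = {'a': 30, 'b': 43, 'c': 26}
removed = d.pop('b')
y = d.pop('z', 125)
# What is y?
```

After line 1: d = {'a': 30, 'b': 43, 'c': 26}
After line 2 (pop 'b' returns 43): d = {'a': 30, 'c': 26}, removed = 43
After line 3 (pop 'z' missing, returns default 125): d = {'a': 30, 'c': 26}, y = 125

125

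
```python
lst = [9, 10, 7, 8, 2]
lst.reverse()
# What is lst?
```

[2, 8, 7, 10, 9]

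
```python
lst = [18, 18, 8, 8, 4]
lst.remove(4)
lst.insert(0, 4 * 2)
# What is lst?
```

After line 1: lst = [18, 18, 8, 8, 4]
After line 2 (remove first 4): lst = [18, 18, 8, 8]
After line 3 (insert 8 at index 0): lst = [8, 18, 18, 8, 8]

[8, 18, 18, 8, 8]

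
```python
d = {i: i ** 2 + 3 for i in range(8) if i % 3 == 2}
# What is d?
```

{2: 7, 5: 28}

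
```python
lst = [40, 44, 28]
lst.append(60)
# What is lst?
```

[40, 44, 28, 60]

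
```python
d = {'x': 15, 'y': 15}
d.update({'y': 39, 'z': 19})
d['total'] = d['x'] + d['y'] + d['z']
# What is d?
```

After line 1: d = {'x': 15, 'y': 15}
After line 2 (y overwritten, z added): d = {'x': 15, 'y': 39, 'z': 19}
After line 3 (total = 15 + 39 + 19 = 73): d = {'x': 15, 'y': 39, 'z': 19, 'total': 73}

{'x': 15, 'y': 39, 'z': 19, 'total': 73}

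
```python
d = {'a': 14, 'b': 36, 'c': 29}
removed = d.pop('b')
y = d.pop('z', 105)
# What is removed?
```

After line 1: d = {'a': 14, 'b': 36, 'c': 29}
After line 2 (pop 'b' returns 36): d = {'a': 14, 'c': 29}, removed = 36
After line 3 (pop 'z' missing, returns default 105): d = {'a': 14, 'c': 29}, y = 105

36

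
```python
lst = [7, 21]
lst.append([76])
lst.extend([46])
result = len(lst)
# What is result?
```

After line 1: lst = [7, 21]
After line 2 (append adds [76] as single element): lst = [7, 21, [76]]
After line 3 (extend unpacks [46], adds 46): lst = [7, 21, [76], 46]
After line 4: result = len(lst) = 4

4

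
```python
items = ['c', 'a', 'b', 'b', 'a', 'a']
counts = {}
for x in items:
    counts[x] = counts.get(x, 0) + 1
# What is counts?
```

Initial: counts = {}, items = ['c', 'a', 'b', 'b', 'a', 'a']
See 'c': counts = {'c': 1}
See 'a': counts = {'c': 1, 'a': 1}
See 'b': counts = {'c': 1, 'a': 1, 'b': 1}
See 'b': counts = {'c': 1, 'a': 1, 'b': 2}
See 'a': counts = {'c': 1, 'a': 2, 'b': 2}
See 'a': counts = {'c': 1, 'a': 3, 'b': 2}

{'c': 1, 'a': 3, 'b': 2}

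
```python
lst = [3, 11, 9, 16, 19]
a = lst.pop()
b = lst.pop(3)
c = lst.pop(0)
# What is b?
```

After line 1: lst = [3, 11, 9, 16, 19]
After line 2 (pop() -> a = 19): lst = [3, 11, 9, 16]
After line 3 (pop(3) -> b = 16): lst = [3, 11, 9]
After line 4 (pop(0) -> c = 3): lst = [11, 9]

16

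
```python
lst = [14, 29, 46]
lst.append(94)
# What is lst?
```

[14, 29, 46, 94]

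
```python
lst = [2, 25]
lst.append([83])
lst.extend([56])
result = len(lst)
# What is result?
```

After line 1: lst = [2, 25]
After line 2 (append adds [83] as single element): lst = [2, 25, [83]]
After line 3 (extend unpacks [56], adds 56): lst = [2, 25, [83], 56]
After line 4: result = len(lst) = 4

4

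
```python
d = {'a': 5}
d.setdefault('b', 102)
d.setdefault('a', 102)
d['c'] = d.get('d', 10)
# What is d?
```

After line 1: d = {'a': 5}
After line 2 (setdefault adds 'b'=102): d = {'a': 5, 'b': 102}
After line 3 (setdefault 'a' no-op, already exists): d = {'a': 5, 'b': 102}
After line 4 (get('d', 10) returns default since 'd' not in d): d = {'a': 5, 'b': 102, 'c': 10}

{'a': 5, 'b': 102, 'c': 10}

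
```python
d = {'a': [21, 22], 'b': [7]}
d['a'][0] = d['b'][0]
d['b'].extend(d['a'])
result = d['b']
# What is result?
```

After line 1: d = {'a': [21, 22], 'b': [7]}
After line 2 (a[0] = b[0] = 7): d = {'a': [7, 22], 'b': [7]}
After line 3 (b.extend(a) appends [7, 22]): d = {'a': [7, 22], 'b': [7, 7, 22]}
After line 4: result = d['b'] = [7, 7, 22]

[7, 7, 22]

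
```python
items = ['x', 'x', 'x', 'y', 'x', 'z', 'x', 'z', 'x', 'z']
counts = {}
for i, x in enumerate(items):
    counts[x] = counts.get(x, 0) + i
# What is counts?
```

Initial: counts = {}, items = ['x', 'x', 'x', 'y', 'x', 'z', 'x', 'z', 'x', 'z']
i=0, x='x': counts = {'x': 0}
i=1, x='x': counts = {'x': 1}
i=2, x='x': counts = {'x': 3}
i=3, x='y': counts = {'x': 3, 'y': 3}
i=4, x='x': counts = {'x': 7, 'y': 3}
i=5, x='z': counts = {'x': 7, 'y': 3, 'z': 5}
i=6, x='x': counts = {'x': 13, 'y': 3, 'z': 5}
i=7, x='z': counts = {'x': 13, 'y': 3, 'z': 12}
i=8, x='x': counts = {'x': 21, 'y': 3, 'z': 12}
i=9, x='z': counts = {'x': 21, 'y': 3, 'z': 21}

{'x': 21, 'y': 3, 'z': 21}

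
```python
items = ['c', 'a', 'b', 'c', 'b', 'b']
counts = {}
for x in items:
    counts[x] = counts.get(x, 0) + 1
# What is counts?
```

Initial: counts = {}, items = ['c', 'a', 'b', 'c', 'b', 'b']
See 'c': counts = {'c': 1}
See 'a': counts = {'c': 1, 'a': 1}
See 'b': counts = {'c': 1, 'a': 1, 'b': 1}
See 'c': counts = {'c': 2, 'a': 1, 'b': 1}
See 'b': counts = {'c': 2, 'a': 1, 'b': 2}
See 'b': counts = {'c': 2, 'a': 1, 'b': 3}

{'c': 2, 'a': 1, 'b': 3}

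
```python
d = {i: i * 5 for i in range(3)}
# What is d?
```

{0: 0, 1: 5, 2: 10}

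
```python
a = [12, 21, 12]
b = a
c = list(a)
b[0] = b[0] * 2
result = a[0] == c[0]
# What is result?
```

After line 1: a = [12, 21, 12]
After line 2 (b = a, alias): a = [12, 21, 12], b = [12, 21, 12]
After line 3 (c = list(a) is a copy, new object): c = [12, 21, 12]
After line 4 (b[0] = 12 * 2 = 24; mutates shared a/b): a = b = [24, 21, 12], c = [12, 21, 12]
After line 5 (a[0] = 24, c[0] = 12; result = False)

False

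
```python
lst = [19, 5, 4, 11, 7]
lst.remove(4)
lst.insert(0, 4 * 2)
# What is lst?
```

After line 1: lst = [19, 5, 4, 11, 7]
After line 2 (remove first 4): lst = [19, 5, 11, 7]
After line 3 (insert 8 at index 0): lst = [8, 19, 5, 11, 7]

[8, 19, 5, 11, 7]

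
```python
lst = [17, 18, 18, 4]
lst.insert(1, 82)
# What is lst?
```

[17, 82, 18, 18, 4]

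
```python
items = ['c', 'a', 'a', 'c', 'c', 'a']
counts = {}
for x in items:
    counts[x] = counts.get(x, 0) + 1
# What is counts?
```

Initial: counts = {}, items = ['c', 'a', 'a', 'c', 'c', 'a']
See 'c': counts = {'c': 1}
See 'a': counts = {'c': 1, 'a': 1}
See 'a': counts = {'c': 1, 'a': 2}
See 'c': counts = {'c': 2, 'a': 2}
See 'c': counts = {'c': 3, 'a': 2}
See 'a': counts = {'c': 3, 'a': 3}

{'c': 3, 'a': 3}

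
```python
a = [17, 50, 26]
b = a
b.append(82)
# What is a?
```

After line 1: a = [17, 50, 26]
After line 2 (b = a is an alias, same object): a = [17, 50, 26], b = [17, 50, 26]
After line 3 (b.append mutates the shared list): a = [17, 50, 26, 82], b = [17, 50, 26, 82]

[17, 50, 26, 82]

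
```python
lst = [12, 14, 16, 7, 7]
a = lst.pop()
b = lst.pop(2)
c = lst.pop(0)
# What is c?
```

After line 1: lst = [12, 14, 16, 7, 7]
After line 2 (pop() -> a = 7): lst = [12, 14, 16, 7]
After line 3 (pop(2) -> b = 16): lst = [12, 14, 7]
After line 4 (pop(0) -> c = 12): lst = [14, 7]

12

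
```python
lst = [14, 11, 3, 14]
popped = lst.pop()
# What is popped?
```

14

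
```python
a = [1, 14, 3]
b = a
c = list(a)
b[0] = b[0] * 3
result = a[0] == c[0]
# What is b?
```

After line 1: a = [1, 14, 3]
After line 2 (b = a, alias): a = [1, 14, 3], b = [1, 14, 3]
After line 3 (c = list(a) is a copy, new object): c = [1, 14, 3]
After line 4 (b[0] = 1 * 3 = 3; mutates shared a/b): a = b = [3, 14, 3], c = [1, 14, 3]
After line 5 (a[0] = 3, c[0] = 1; result = False)

[3, 14, 3]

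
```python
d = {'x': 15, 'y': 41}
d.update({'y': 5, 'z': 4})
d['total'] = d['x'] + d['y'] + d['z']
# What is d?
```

After line 1: d = {'x': 15, 'y': 41}
After line 2 (y overwritten, z added): d = {'x': 15, 'y': 5, 'z': 4}
After line 3 (total = 15 + 5 + 4 = 24): d = {'x': 15, 'y': 5, 'z': 4, 'total': 24}

{'x': 15, 'y': 5, 'z': 4, 'total': 24}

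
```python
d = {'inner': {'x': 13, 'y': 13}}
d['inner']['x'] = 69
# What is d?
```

After line 1: d = {'inner': {'x': 13, 'y': 13}}
After line 2 (inner x overwritten): d = {'inner': {'x': 69, 'y': 13}}

{'inner': {'x': 69, 'y': 13}}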